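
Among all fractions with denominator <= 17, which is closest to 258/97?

8/3

Expand x = 258/97 as a continued fraction with the Euclidean algorithm:
  258 = 2*97 + 64, so a_0 = 2.
  97 = 1*64 + 33, so a_1 = 1.
  64 = 1*33 + 31, so a_2 = 1.
  33 = 1*31 + 2, so a_3 = 1.
  31 = 15*2 + 1, so a_4 = 15.
  2 = 2*1 + 0, so a_5 = 2.
so x = [2; 1, 1, 1, 15, 2].
Convergents (p_i = a_i*p_{i-1} + p_{i-2}, q_i = a_i*q_{i-1} + q_{i-2} with p_{-2}=0, p_{-1}=1, q_{-2}=1, q_{-1}=0), until the denominator exceeds 17:
  i=0: a_0=2, p_0 = 2*1 + 0 = 2, q_0 = 2*0 + 1 = 1.
  i=1: a_1=1, p_1 = 1*2 + 1 = 3, q_1 = 1*1 + 0 = 1.
  i=2: a_2=1, p_2 = 1*3 + 2 = 5, q_2 = 1*1 + 1 = 2.
  i=3: a_3=1, p_3 = 1*5 + 3 = 8, q_3 = 1*2 + 1 = 3.
  i=4: a_4=15, p_4 = 15*8 + 5 = 125, q_4 = 15*3 + 2 = 47.
q_4 = 47 > 17, so the last convergent with denominator <= 17 is p_3/q_3 = 8/3.
The closest fraction with denominator <= 17 is either p_3/q_3 or the intermediate fraction (k*p_3 + p_2)/(k*q_3 + q_2) with the largest k >= 1 whose denominator stays <= 17; these approach x as k grows, and every other convergent or intermediate fraction in range is farther away.
Largest k: floor((17 - q_2)/q_3) = floor((17 - 2)/3) = 5.
That gives (5*8 + 5)/(5*3 + 2) = 45/17.
Compare the errors: |x - 8/3| = |258*3 - 8*97|/(97*3) = 2/291, and |x - 45/17| = |258*17 - 45*97|/(97*17) = 21/1649.
Cross-multiplying, 2*1649 = 3298 < 6111 = 21*291, so 2/291 is smaller: the convergent 8/3 is closer to x than 45/17.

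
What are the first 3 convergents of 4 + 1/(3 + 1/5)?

4/1, 13/3, 69/16

Using the convergent recurrence p_i = a_i*p_{i-1} + p_{i-2}, q_i = a_i*q_{i-1} + q_{i-2} with p_{-2}=0, p_{-1}=1, q_{-2}=1, q_{-1}=0:
  i=0: a_0=4, p_0 = 4*1 + 0 = 4, q_0 = 4*0 + 1 = 1.
  i=1: a_1=3, p_1 = 3*4 + 1 = 13, q_1 = 3*1 + 0 = 3.
  i=2: a_2=5, p_2 = 5*13 + 4 = 69, q_2 = 5*3 + 1 = 16.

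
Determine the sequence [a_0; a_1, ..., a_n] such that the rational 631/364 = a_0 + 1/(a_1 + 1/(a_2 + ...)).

[1; 1, 2, 1, 3, 24]

Run the Euclidean algorithm on 631 and 364; the successive quotients are the partial quotients a_0, a_1, ... (each step inverts the fractional part left over by the previous one):
  631 = 1*364 + 267, so a_0 = 1.
  364 = 1*267 + 97, so a_1 = 1.
  267 = 2*97 + 73, so a_2 = 2.
  97 = 1*73 + 24, so a_3 = 1.
  73 = 3*24 + 1, so a_4 = 3.
  24 = 24*1 + 0, so a_5 = 24.
The remainder reaches 0 after 6 divisions, so the expansion has 6 partial quotients, read off in order.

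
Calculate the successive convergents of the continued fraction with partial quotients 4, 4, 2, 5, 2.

Using the convergent recurrence p_i = a_i*p_{i-1} + p_{i-2}, q_i = a_i*q_{i-1} + q_{i-2} with p_{-2}=0, p_{-1}=1, q_{-2}=1, q_{-1}=0:
  i=0: a_0=4, p_0 = 4*1 + 0 = 4, q_0 = 4*0 + 1 = 1.
  i=1: a_1=4, p_1 = 4*4 + 1 = 17, q_1 = 4*1 + 0 = 4.
  i=2: a_2=2, p_2 = 2*17 + 4 = 38, q_2 = 2*4 + 1 = 9.
  i=3: a_3=5, p_3 = 5*38 + 17 = 207, q_3 = 5*9 + 4 = 49.
  i=4: a_4=2, p_4 = 2*207 + 38 = 452, q_4 = 2*49 + 9 = 107.

4/1, 17/4, 38/9, 207/49, 452/107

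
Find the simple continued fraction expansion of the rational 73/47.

[1; 1, 1, 4, 5]

Run the Euclidean algorithm on 73 and 47; the successive quotients are the partial quotients a_0, a_1, ... (each step inverts the fractional part left over by the previous one):
  73 = 1*47 + 26, so a_0 = 1.
  47 = 1*26 + 21, so a_1 = 1.
  26 = 1*21 + 5, so a_2 = 1.
  21 = 4*5 + 1, so a_3 = 4.
  5 = 5*1 + 0, so a_4 = 5.
The remainder reaches 0 after 5 divisions, so the expansion has 5 partial quotients, read off in order.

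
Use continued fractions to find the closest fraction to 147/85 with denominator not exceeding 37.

64/37

Expand x = 147/85 as a continued fraction with the Euclidean algorithm:
  147 = 1*85 + 62, so a_0 = 1.
  85 = 1*62 + 23, so a_1 = 1.
  62 = 2*23 + 16, so a_2 = 2.
  23 = 1*16 + 7, so a_3 = 1.
  16 = 2*7 + 2, so a_4 = 2.
  7 = 3*2 + 1, so a_5 = 3.
  2 = 2*1 + 0, so a_6 = 2.
so x = [1; 1, 2, 1, 2, 3, 2].
Convergents (p_i = a_i*p_{i-1} + p_{i-2}, q_i = a_i*q_{i-1} + q_{i-2} with p_{-2}=0, p_{-1}=1, q_{-2}=1, q_{-1}=0), until the denominator exceeds 37:
  i=0: a_0=1, p_0 = 1*1 + 0 = 1, q_0 = 1*0 + 1 = 1.
  i=1: a_1=1, p_1 = 1*1 + 1 = 2, q_1 = 1*1 + 0 = 1.
  i=2: a_2=2, p_2 = 2*2 + 1 = 5, q_2 = 2*1 + 1 = 3.
  i=3: a_3=1, p_3 = 1*5 + 2 = 7, q_3 = 1*3 + 1 = 4.
  i=4: a_4=2, p_4 = 2*7 + 5 = 19, q_4 = 2*4 + 3 = 11.
  i=5: a_5=3, p_5 = 3*19 + 7 = 64, q_5 = 3*11 + 4 = 37.
  i=6: a_6=2, p_6 = 2*64 + 19 = 147, q_6 = 2*37 + 11 = 85.
q_6 = 85 > 37, so the last convergent with denominator <= 37 is p_5/q_5 = 64/37.
The closest fraction with denominator <= 37 is either p_5/q_5 or the intermediate fraction (k*p_5 + p_4)/(k*q_5 + q_4) with the largest k >= 1 whose denominator stays <= 37; these approach x as k grows, and every other convergent or intermediate fraction in range is farther away.
Largest k: floor((37 - q_4)/q_5) = floor((37 - 11)/37) = 0.
Since k = 0, no intermediate fraction beyond p_5/q_5 has denominator <= 37, so the convergent 64/37 is the closest (its error is |147*37 - 64*85|/(85*37) = 1/3145).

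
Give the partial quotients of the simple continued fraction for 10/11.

Run the Euclidean algorithm on 10 and 11; the successive quotients are the partial quotients a_0, a_1, ... (each step inverts the fractional part left over by the previous one):
  10 = 0*11 + 10, so a_0 = 0.
  11 = 1*10 + 1, so a_1 = 1.
  10 = 10*1 + 0, so a_2 = 10.
The remainder reaches 0 after 3 divisions, so the expansion has 3 partial quotients, read off in order.

[0; 1, 10]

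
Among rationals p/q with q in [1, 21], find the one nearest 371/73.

61/12

Expand x = 371/73 as a continued fraction with the Euclidean algorithm:
  371 = 5*73 + 6, so a_0 = 5.
  73 = 12*6 + 1, so a_1 = 12.
  6 = 6*1 + 0, so a_2 = 6.
so x = [5; 12, 6].
Convergents (p_i = a_i*p_{i-1} + p_{i-2}, q_i = a_i*q_{i-1} + q_{i-2} with p_{-2}=0, p_{-1}=1, q_{-2}=1, q_{-1}=0), until the denominator exceeds 21:
  i=0: a_0=5, p_0 = 5*1 + 0 = 5, q_0 = 5*0 + 1 = 1.
  i=1: a_1=12, p_1 = 12*5 + 1 = 61, q_1 = 12*1 + 0 = 12.
  i=2: a_2=6, p_2 = 6*61 + 5 = 371, q_2 = 6*12 + 1 = 73.
q_2 = 73 > 21, so the last convergent with denominator <= 21 is p_1/q_1 = 61/12.
The closest fraction with denominator <= 21 is either p_1/q_1 or the intermediate fraction (k*p_1 + p_0)/(k*q_1 + q_0) with the largest k >= 1 whose denominator stays <= 21; these approach x as k grows, and every other convergent or intermediate fraction in range is farther away.
Largest k: floor((21 - q_0)/q_1) = floor((21 - 1)/12) = 1.
That gives (1*61 + 5)/(1*12 + 1) = 66/13.
Compare the errors: |x - 61/12| = |371*12 - 61*73|/(73*12) = 1/876, and |x - 66/13| = |371*13 - 66*73|/(73*13) = 5/949.
Cross-multiplying, 1*949 = 949 < 4380 = 5*876, so 1/876 is smaller: the convergent 61/12 is closer to x than 66/13.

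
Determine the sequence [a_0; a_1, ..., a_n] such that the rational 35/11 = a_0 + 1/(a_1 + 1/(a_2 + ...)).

Run the Euclidean algorithm on 35 and 11; the successive quotients are the partial quotients a_0, a_1, ... (each step inverts the fractional part left over by the previous one):
  35 = 3*11 + 2, so a_0 = 3.
  11 = 5*2 + 1, so a_1 = 5.
  2 = 2*1 + 0, so a_2 = 2.
The remainder reaches 0 after 3 divisions, so the expansion has 3 partial quotients, read off in order.

[3; 5, 2]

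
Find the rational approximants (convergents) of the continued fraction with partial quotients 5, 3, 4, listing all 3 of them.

5/1, 16/3, 69/13

Using the convergent recurrence p_i = a_i*p_{i-1} + p_{i-2}, q_i = a_i*q_{i-1} + q_{i-2} with p_{-2}=0, p_{-1}=1, q_{-2}=1, q_{-1}=0:
  i=0: a_0=5, p_0 = 5*1 + 0 = 5, q_0 = 5*0 + 1 = 1.
  i=1: a_1=3, p_1 = 3*5 + 1 = 16, q_1 = 3*1 + 0 = 3.
  i=2: a_2=4, p_2 = 4*16 + 5 = 69, q_2 = 4*3 + 1 = 13.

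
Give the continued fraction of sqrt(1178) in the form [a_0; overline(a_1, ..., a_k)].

Write x_i = (sqrt(1178) + m_i)/d_i with (m_0, d_0) = (0, 1). a_0 = floor(sqrt(1178)) = 34, since 34^2 = 1156 <= 1178 < 1225 = 35^2.
Iterate m_{i+1} = d_i*a_i - m_i, d_{i+1} = (1178 - m_{i+1}^2)/d_i, a_{i+1} = floor((a_0 + m_{i+1})/d_{i+1}):
  m_1 = 1*34 - 0 = 34, d_1 = (1178 - 34^2)/1 = 22/1 = 22, a_1 = floor((34 + 34)/22) = 3.
  m_2 = 22*3 - 34 = 32, d_2 = (1178 - 32^2)/22 = 154/22 = 7, a_2 = floor((34 + 32)/7) = 9.
  m_3 = 7*9 - 32 = 31, d_3 = (1178 - 31^2)/7 = 217/7 = 31, a_3 = floor((34 + 31)/31) = 2.
  m_4 = 31*2 - 31 = 31, d_4 = (1178 - 31^2)/31 = 217/31 = 7, a_4 = floor((34 + 31)/7) = 9.
  m_5 = 7*9 - 31 = 32, d_5 = (1178 - 32^2)/7 = 154/7 = 22, a_5 = floor((34 + 32)/22) = 3.
  m_6 = 22*3 - 32 = 34, d_6 = (1178 - 34^2)/22 = 22/22 = 1, a_6 = floor((34 + 34)/1) = 68.
  m_7 = 1*68 - 34 = 34, d_7 = (1178 - 34^2)/1 = 22/1 = 22: (m_7, d_7) = (m_1, d_1) = (34, 22), so from here the quotients repeat a_1, ..., a_6; the period length is 6.
Hence the expansion of sqrt(1178) is a_0 = 34 followed by the repeating block 3, 9, 2, 9, 3, 68 (period 6).

[34; overline(3, 9, 2, 9, 3, 68)]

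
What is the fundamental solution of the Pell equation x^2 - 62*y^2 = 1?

First expand sqrt(62) as a continued fraction. With x_i = (sqrt(62) + m_i)/d_i and (m_0, d_0) = (0, 1): a_0 = floor(sqrt(62)) = 7, since 7^2 = 49 <= 62 < 64 = 8^2.
Iterate m_{i+1} = d_i*a_i - m_i, d_{i+1} = (62 - m_{i+1}^2)/d_i, a_{i+1} = floor((a_0 + m_{i+1})/d_{i+1}):
  m_1 = 1*7 - 0 = 7, d_1 = (62 - 7^2)/1 = 13/1 = 13, a_1 = floor((7 + 7)/13) = 1.
  m_2 = 13*1 - 7 = 6, d_2 = (62 - 6^2)/13 = 26/13 = 2, a_2 = floor((7 + 6)/2) = 6.
  m_3 = 2*6 - 6 = 6, d_3 = (62 - 6^2)/2 = 26/2 = 13, a_3 = floor((7 + 6)/13) = 1.
  m_4 = 13*1 - 6 = 7, d_4 = (62 - 7^2)/13 = 13/13 = 1, a_4 = floor((7 + 7)/1) = 14.
  m_5 = 1*14 - 7 = 7, d_5 = (62 - 7^2)/1 = 13/1 = 13: (m_5, d_5) = (m_1, d_1) = (7, 13), so from here the quotients repeat a_1, ..., a_4; the period length is 4.
So sqrt(62) = [7; (1, 6, 1, 14)] with period length k = 4.
k is even, so the fundamental solution of x^2 - 62y^2 = 1 is (p_{k-1}, q_{k-1}) = (p_3, q_3); compute convergents through index 3.
Convergents (p_i = a_i*p_{i-1} + p_{i-2}, q_i = a_i*q_{i-1} + q_{i-2} with p_{-2}=0, p_{-1}=1, q_{-2}=1, q_{-1}=0):
  i=0: a_0=7, p_0 = 7*1 + 0 = 7, q_0 = 7*0 + 1 = 1.
  i=1: a_1=1, p_1 = 1*7 + 1 = 8, q_1 = 1*1 + 0 = 1.
  i=2: a_2=6, p_2 = 6*8 + 7 = 55, q_2 = 6*1 + 1 = 7.
  i=3: a_3=1, p_3 = 1*55 + 8 = 63, q_3 = 1*7 + 1 = 8.
Check: 63^2 - 62*8^2 = 3969 - 3968 = 1, so (x, y) = (63, 8) solves the equation, and by the theorem it is the least positive solution.

(x, y) = (63, 8)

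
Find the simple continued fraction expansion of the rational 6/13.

Run the Euclidean algorithm on 6 and 13; the successive quotients are the partial quotients a_0, a_1, ... (each step inverts the fractional part left over by the previous one):
  6 = 0*13 + 6, so a_0 = 0.
  13 = 2*6 + 1, so a_1 = 2.
  6 = 6*1 + 0, so a_2 = 6.
The remainder reaches 0 after 3 divisions, so the expansion has 3 partial quotients, read off in order.

[0; 2, 6]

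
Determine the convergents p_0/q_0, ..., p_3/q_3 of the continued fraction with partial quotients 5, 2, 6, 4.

Using the convergent recurrence p_i = a_i*p_{i-1} + p_{i-2}, q_i = a_i*q_{i-1} + q_{i-2} with p_{-2}=0, p_{-1}=1, q_{-2}=1, q_{-1}=0:
  i=0: a_0=5, p_0 = 5*1 + 0 = 5, q_0 = 5*0 + 1 = 1.
  i=1: a_1=2, p_1 = 2*5 + 1 = 11, q_1 = 2*1 + 0 = 2.
  i=2: a_2=6, p_2 = 6*11 + 5 = 71, q_2 = 6*2 + 1 = 13.
  i=3: a_3=4, p_3 = 4*71 + 11 = 295, q_3 = 4*13 + 2 = 54.

5/1, 11/2, 71/13, 295/54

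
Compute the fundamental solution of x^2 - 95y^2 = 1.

(x, y) = (39, 4)

First expand sqrt(95) as a continued fraction. With x_i = (sqrt(95) + m_i)/d_i and (m_0, d_0) = (0, 1): a_0 = floor(sqrt(95)) = 9, since 9^2 = 81 <= 95 < 100 = 10^2.
Iterate m_{i+1} = d_i*a_i - m_i, d_{i+1} = (95 - m_{i+1}^2)/d_i, a_{i+1} = floor((a_0 + m_{i+1})/d_{i+1}):
  m_1 = 1*9 - 0 = 9, d_1 = (95 - 9^2)/1 = 14/1 = 14, a_1 = floor((9 + 9)/14) = 1.
  m_2 = 14*1 - 9 = 5, d_2 = (95 - 5^2)/14 = 70/14 = 5, a_2 = floor((9 + 5)/5) = 2.
  m_3 = 5*2 - 5 = 5, d_3 = (95 - 5^2)/5 = 70/5 = 14, a_3 = floor((9 + 5)/14) = 1.
  m_4 = 14*1 - 5 = 9, d_4 = (95 - 9^2)/14 = 14/14 = 1, a_4 = floor((9 + 9)/1) = 18.
  m_5 = 1*18 - 9 = 9, d_5 = (95 - 9^2)/1 = 14/1 = 14: (m_5, d_5) = (m_1, d_1) = (9, 14), so from here the quotients repeat a_1, ..., a_4; the period length is 4.
So sqrt(95) = [9; (1, 2, 1, 18)] with period length k = 4.
k is even, so the fundamental solution of x^2 - 95y^2 = 1 is (p_{k-1}, q_{k-1}) = (p_3, q_3); compute convergents through index 3.
Convergents (p_i = a_i*p_{i-1} + p_{i-2}, q_i = a_i*q_{i-1} + q_{i-2} with p_{-2}=0, p_{-1}=1, q_{-2}=1, q_{-1}=0):
  i=0: a_0=9, p_0 = 9*1 + 0 = 9, q_0 = 9*0 + 1 = 1.
  i=1: a_1=1, p_1 = 1*9 + 1 = 10, q_1 = 1*1 + 0 = 1.
  i=2: a_2=2, p_2 = 2*10 + 9 = 29, q_2 = 2*1 + 1 = 3.
  i=3: a_3=1, p_3 = 1*29 + 10 = 39, q_3 = 1*3 + 1 = 4.
Check: 39^2 - 95*4^2 = 1521 - 1520 = 1, so (x, y) = (39, 4) solves the equation, and by the theorem it is the least positive solution.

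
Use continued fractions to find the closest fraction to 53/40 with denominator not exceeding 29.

Expand x = 53/40 as a continued fraction with the Euclidean algorithm:
  53 = 1*40 + 13, so a_0 = 1.
  40 = 3*13 + 1, so a_1 = 3.
  13 = 13*1 + 0, so a_2 = 13.
so x = [1; 3, 13].
Convergents (p_i = a_i*p_{i-1} + p_{i-2}, q_i = a_i*q_{i-1} + q_{i-2} with p_{-2}=0, p_{-1}=1, q_{-2}=1, q_{-1}=0), until the denominator exceeds 29:
  i=0: a_0=1, p_0 = 1*1 + 0 = 1, q_0 = 1*0 + 1 = 1.
  i=1: a_1=3, p_1 = 3*1 + 1 = 4, q_1 = 3*1 + 0 = 3.
  i=2: a_2=13, p_2 = 13*4 + 1 = 53, q_2 = 13*3 + 1 = 40.
q_2 = 40 > 29, so the last convergent with denominator <= 29 is p_1/q_1 = 4/3.
The closest fraction with denominator <= 29 is either p_1/q_1 or the intermediate fraction (k*p_1 + p_0)/(k*q_1 + q_0) with the largest k >= 1 whose denominator stays <= 29; these approach x as k grows, and every other convergent or intermediate fraction in range is farther away.
Largest k: floor((29 - q_0)/q_1) = floor((29 - 1)/3) = 9.
That gives (9*4 + 1)/(9*3 + 1) = 37/28.
Compare the errors: |x - 4/3| = |53*3 - 4*40|/(40*3) = 1/120, and |x - 37/28| = |53*28 - 37*40|/(40*28) = 4/1120.
Cross-multiplying, 4*120 = 480 < 1120 = 1*1120, so 4/1120 is smaller: the intermediate fraction 37/28 is closer to x than 4/3.

37/28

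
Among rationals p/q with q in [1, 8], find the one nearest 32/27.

Expand x = 32/27 as a continued fraction with the Euclidean algorithm:
  32 = 1*27 + 5, so a_0 = 1.
  27 = 5*5 + 2, so a_1 = 5.
  5 = 2*2 + 1, so a_2 = 2.
  2 = 2*1 + 0, so a_3 = 2.
so x = [1; 5, 2, 2].
Convergents (p_i = a_i*p_{i-1} + p_{i-2}, q_i = a_i*q_{i-1} + q_{i-2} with p_{-2}=0, p_{-1}=1, q_{-2}=1, q_{-1}=0), until the denominator exceeds 8:
  i=0: a_0=1, p_0 = 1*1 + 0 = 1, q_0 = 1*0 + 1 = 1.
  i=1: a_1=5, p_1 = 5*1 + 1 = 6, q_1 = 5*1 + 0 = 5.
  i=2: a_2=2, p_2 = 2*6 + 1 = 13, q_2 = 2*5 + 1 = 11.
q_2 = 11 > 8, so the last convergent with denominator <= 8 is p_1/q_1 = 6/5.
The closest fraction with denominator <= 8 is either p_1/q_1 or the intermediate fraction (k*p_1 + p_0)/(k*q_1 + q_0) with the largest k >= 1 whose denominator stays <= 8; these approach x as k grows, and every other convergent or intermediate fraction in range is farther away.
Largest k: floor((8 - q_0)/q_1) = floor((8 - 1)/5) = 1.
That gives (1*6 + 1)/(1*5 + 1) = 7/6.
Compare the errors: |x - 6/5| = |32*5 - 6*27|/(27*5) = 2/135, and |x - 7/6| = |32*6 - 7*27|/(27*6) = 3/162.
Cross-multiplying, 2*162 = 324 < 405 = 3*135, so 2/135 is smaller: the convergent 6/5 is closer to x than 7/6.

6/5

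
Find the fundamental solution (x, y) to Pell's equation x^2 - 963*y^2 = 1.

(x, y) = (962, 31)

First expand sqrt(963) as a continued fraction. With x_i = (sqrt(963) + m_i)/d_i and (m_0, d_0) = (0, 1): a_0 = floor(sqrt(963)) = 31, since 31^2 = 961 <= 963 < 1024 = 32^2.
Iterate m_{i+1} = d_i*a_i - m_i, d_{i+1} = (963 - m_{i+1}^2)/d_i, a_{i+1} = floor((a_0 + m_{i+1})/d_{i+1}):
  m_1 = 1*31 - 0 = 31, d_1 = (963 - 31^2)/1 = 2/1 = 2, a_1 = floor((31 + 31)/2) = 31.
  m_2 = 2*31 - 31 = 31, d_2 = (963 - 31^2)/2 = 2/2 = 1, a_2 = floor((31 + 31)/1) = 62.
  m_3 = 1*62 - 31 = 31, d_3 = (963 - 31^2)/1 = 2/1 = 2: (m_3, d_3) = (m_1, d_1) = (31, 2), so from here the quotients repeat a_1, a_2; the period length is 2.
So sqrt(963) = [31; (31, 62)] with period length k = 2.
k is even, so the fundamental solution of x^2 - 963y^2 = 1 is (p_{k-1}, q_{k-1}) = (p_1, q_1); compute convergents through index 1.
Convergents (p_i = a_i*p_{i-1} + p_{i-2}, q_i = a_i*q_{i-1} + q_{i-2} with p_{-2}=0, p_{-1}=1, q_{-2}=1, q_{-1}=0):
  i=0: a_0=31, p_0 = 31*1 + 0 = 31, q_0 = 31*0 + 1 = 1.
  i=1: a_1=31, p_1 = 31*31 + 1 = 962, q_1 = 31*1 + 0 = 31.
Check: 962^2 - 963*31^2 = 925444 - 925443 = 1, so (x, y) = (962, 31) solves the equation, and by the theorem it is the least positive solution.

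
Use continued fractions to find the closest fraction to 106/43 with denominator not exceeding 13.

32/13

Expand x = 106/43 as a continued fraction with the Euclidean algorithm:
  106 = 2*43 + 20, so a_0 = 2.
  43 = 2*20 + 3, so a_1 = 2.
  20 = 6*3 + 2, so a_2 = 6.
  3 = 1*2 + 1, so a_3 = 1.
  2 = 2*1 + 0, so a_4 = 2.
so x = [2; 2, 6, 1, 2].
Convergents (p_i = a_i*p_{i-1} + p_{i-2}, q_i = a_i*q_{i-1} + q_{i-2} with p_{-2}=0, p_{-1}=1, q_{-2}=1, q_{-1}=0), until the denominator exceeds 13:
  i=0: a_0=2, p_0 = 2*1 + 0 = 2, q_0 = 2*0 + 1 = 1.
  i=1: a_1=2, p_1 = 2*2 + 1 = 5, q_1 = 2*1 + 0 = 2.
  i=2: a_2=6, p_2 = 6*5 + 2 = 32, q_2 = 6*2 + 1 = 13.
  i=3: a_3=1, p_3 = 1*32 + 5 = 37, q_3 = 1*13 + 2 = 15.
q_3 = 15 > 13, so the last convergent with denominator <= 13 is p_2/q_2 = 32/13.
The closest fraction with denominator <= 13 is either p_2/q_2 or the intermediate fraction (k*p_2 + p_1)/(k*q_2 + q_1) with the largest k >= 1 whose denominator stays <= 13; these approach x as k grows, and every other convergent or intermediate fraction in range is farther away.
Largest k: floor((13 - q_1)/q_2) = floor((13 - 2)/13) = 0.
Since k = 0, no intermediate fraction beyond p_2/q_2 has denominator <= 13, so the convergent 32/13 is the closest (its error is |106*13 - 32*43|/(43*13) = 2/559).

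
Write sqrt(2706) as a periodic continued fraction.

Write x_i = (sqrt(2706) + m_i)/d_i with (m_0, d_0) = (0, 1). a_0 = floor(sqrt(2706)) = 52, since 52^2 = 2704 <= 2706 < 2809 = 53^2.
Iterate m_{i+1} = d_i*a_i - m_i, d_{i+1} = (2706 - m_{i+1}^2)/d_i, a_{i+1} = floor((a_0 + m_{i+1})/d_{i+1}):
  m_1 = 1*52 - 0 = 52, d_1 = (2706 - 52^2)/1 = 2/1 = 2, a_1 = floor((52 + 52)/2) = 52.
  m_2 = 2*52 - 52 = 52, d_2 = (2706 - 52^2)/2 = 2/2 = 1, a_2 = floor((52 + 52)/1) = 104.
  m_3 = 1*104 - 52 = 52, d_3 = (2706 - 52^2)/1 = 2/1 = 2: (m_3, d_3) = (m_1, d_1) = (52, 2), so from here the quotients repeat a_1, a_2; the period length is 2.
Hence the expansion of sqrt(2706) is a_0 = 52 followed by the repeating block 52, 104 (period 2).

[52; (52, 104)]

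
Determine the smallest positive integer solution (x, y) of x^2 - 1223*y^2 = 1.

First expand sqrt(1223) as a continued fraction. With x_i = (sqrt(1223) + m_i)/d_i and (m_0, d_0) = (0, 1): a_0 = floor(sqrt(1223)) = 34, since 34^2 = 1156 <= 1223 < 1225 = 35^2.
Iterate m_{i+1} = d_i*a_i - m_i, d_{i+1} = (1223 - m_{i+1}^2)/d_i, a_{i+1} = floor((a_0 + m_{i+1})/d_{i+1}):
  m_1 = 1*34 - 0 = 34, d_1 = (1223 - 34^2)/1 = 67/1 = 67, a_1 = floor((34 + 34)/67) = 1.
  m_2 = 67*1 - 34 = 33, d_2 = (1223 - 33^2)/67 = 134/67 = 2, a_2 = floor((34 + 33)/2) = 33.
  m_3 = 2*33 - 33 = 33, d_3 = (1223 - 33^2)/2 = 134/2 = 67, a_3 = floor((34 + 33)/67) = 1.
  m_4 = 67*1 - 33 = 34, d_4 = (1223 - 34^2)/67 = 67/67 = 1, a_4 = floor((34 + 34)/1) = 68.
  m_5 = 1*68 - 34 = 34, d_5 = (1223 - 34^2)/1 = 67/1 = 67: (m_5, d_5) = (m_1, d_1) = (34, 67), so from here the quotients repeat a_1, ..., a_4; the period length is 4.
So sqrt(1223) = [34; (1, 33, 1, 68)] with period length k = 4.
k is even, so the fundamental solution of x^2 - 1223y^2 = 1 is (p_{k-1}, q_{k-1}) = (p_3, q_3); compute convergents through index 3.
Convergents (p_i = a_i*p_{i-1} + p_{i-2}, q_i = a_i*q_{i-1} + q_{i-2} with p_{-2}=0, p_{-1}=1, q_{-2}=1, q_{-1}=0):
  i=0: a_0=34, p_0 = 34*1 + 0 = 34, q_0 = 34*0 + 1 = 1.
  i=1: a_1=1, p_1 = 1*34 + 1 = 35, q_1 = 1*1 + 0 = 1.
  i=2: a_2=33, p_2 = 33*35 + 34 = 1189, q_2 = 33*1 + 1 = 34.
  i=3: a_3=1, p_3 = 1*1189 + 35 = 1224, q_3 = 1*34 + 1 = 35.
Check: 1224^2 - 1223*35^2 = 1498176 - 1498175 = 1, so (x, y) = (1224, 35) solves the equation, and by the theorem it is the least positive solution.

(x, y) = (1224, 35)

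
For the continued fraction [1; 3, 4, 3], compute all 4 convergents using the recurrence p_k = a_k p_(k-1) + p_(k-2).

Using the convergent recurrence p_i = a_i*p_{i-1} + p_{i-2}, q_i = a_i*q_{i-1} + q_{i-2} with p_{-2}=0, p_{-1}=1, q_{-2}=1, q_{-1}=0:
  i=0: a_0=1, p_0 = 1*1 + 0 = 1, q_0 = 1*0 + 1 = 1.
  i=1: a_1=3, p_1 = 3*1 + 1 = 4, q_1 = 3*1 + 0 = 3.
  i=2: a_2=4, p_2 = 4*4 + 1 = 17, q_2 = 4*3 + 1 = 13.
  i=3: a_3=3, p_3 = 3*17 + 4 = 55, q_3 = 3*13 + 3 = 42.

1/1, 4/3, 17/13, 55/42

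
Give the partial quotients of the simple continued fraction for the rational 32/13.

[2; 2, 6]

Run the Euclidean algorithm on 32 and 13; the successive quotients are the partial quotients a_0, a_1, ... (each step inverts the fractional part left over by the previous one):
  32 = 2*13 + 6, so a_0 = 2.
  13 = 2*6 + 1, so a_1 = 2.
  6 = 6*1 + 0, so a_2 = 6.
The remainder reaches 0 after 3 divisions, so the expansion has 3 partial quotients, read off in order.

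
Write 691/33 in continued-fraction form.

Run the Euclidean algorithm on 691 and 33; the successive quotients are the partial quotients a_0, a_1, ... (each step inverts the fractional part left over by the previous one):
  691 = 20*33 + 31, so a_0 = 20.
  33 = 1*31 + 2, so a_1 = 1.
  31 = 15*2 + 1, so a_2 = 15.
  2 = 2*1 + 0, so a_3 = 2.
The remainder reaches 0 after 4 divisions, so the expansion has 4 partial quotients, read off in order.

[20; 1, 15, 2]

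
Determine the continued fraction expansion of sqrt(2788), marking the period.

[52; (1, 4, 26, 4, 1, 104)]

Write x_i = (sqrt(2788) + m_i)/d_i with (m_0, d_0) = (0, 1). a_0 = floor(sqrt(2788)) = 52, since 52^2 = 2704 <= 2788 < 2809 = 53^2.
Iterate m_{i+1} = d_i*a_i - m_i, d_{i+1} = (2788 - m_{i+1}^2)/d_i, a_{i+1} = floor((a_0 + m_{i+1})/d_{i+1}):
  m_1 = 1*52 - 0 = 52, d_1 = (2788 - 52^2)/1 = 84/1 = 84, a_1 = floor((52 + 52)/84) = 1.
  m_2 = 84*1 - 52 = 32, d_2 = (2788 - 32^2)/84 = 1764/84 = 21, a_2 = floor((52 + 32)/21) = 4.
  m_3 = 21*4 - 32 = 52, d_3 = (2788 - 52^2)/21 = 84/21 = 4, a_3 = floor((52 + 52)/4) = 26.
  m_4 = 4*26 - 52 = 52, d_4 = (2788 - 52^2)/4 = 84/4 = 21, a_4 = floor((52 + 52)/21) = 4.
  m_5 = 21*4 - 52 = 32, d_5 = (2788 - 32^2)/21 = 1764/21 = 84, a_5 = floor((52 + 32)/84) = 1.
  m_6 = 84*1 - 32 = 52, d_6 = (2788 - 52^2)/84 = 84/84 = 1, a_6 = floor((52 + 52)/1) = 104.
  m_7 = 1*104 - 52 = 52, d_7 = (2788 - 52^2)/1 = 84/1 = 84: (m_7, d_7) = (m_1, d_1) = (52, 84), so from here the quotients repeat a_1, ..., a_6; the period length is 6.
Hence the expansion of sqrt(2788) is a_0 = 52 followed by the repeating block 1, 4, 26, 4, 1, 104 (period 6).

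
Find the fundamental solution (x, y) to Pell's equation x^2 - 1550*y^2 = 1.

First expand sqrt(1550) as a continued fraction. With x_i = (sqrt(1550) + m_i)/d_i and (m_0, d_0) = (0, 1): a_0 = floor(sqrt(1550)) = 39, since 39^2 = 1521 <= 1550 < 1600 = 40^2.
Iterate m_{i+1} = d_i*a_i - m_i, d_{i+1} = (1550 - m_{i+1}^2)/d_i, a_{i+1} = floor((a_0 + m_{i+1})/d_{i+1}):
  m_1 = 1*39 - 0 = 39, d_1 = (1550 - 39^2)/1 = 29/1 = 29, a_1 = floor((39 + 39)/29) = 2.
  m_2 = 29*2 - 39 = 19, d_2 = (1550 - 19^2)/29 = 1189/29 = 41, a_2 = floor((39 + 19)/41) = 1.
  m_3 = 41*1 - 19 = 22, d_3 = (1550 - 22^2)/41 = 1066/41 = 26, a_3 = floor((39 + 22)/26) = 2.
  m_4 = 26*2 - 22 = 30, d_4 = (1550 - 30^2)/26 = 650/26 = 25, a_4 = floor((39 + 30)/25) = 2.
  m_5 = 25*2 - 30 = 20, d_5 = (1550 - 20^2)/25 = 1150/25 = 46, a_5 = floor((39 + 20)/46) = 1.
  m_6 = 46*1 - 20 = 26, d_6 = (1550 - 26^2)/46 = 874/46 = 19, a_6 = floor((39 + 26)/19) = 3.
  m_7 = 19*3 - 26 = 31, d_7 = (1550 - 31^2)/19 = 589/19 = 31, a_7 = floor((39 + 31)/31) = 2.
  m_8 = 31*2 - 31 = 31, d_8 = (1550 - 31^2)/31 = 589/31 = 19, a_8 = floor((39 + 31)/19) = 3.
  m_9 = 19*3 - 31 = 26, d_9 = (1550 - 26^2)/19 = 874/19 = 46, a_9 = floor((39 + 26)/46) = 1.
  m_10 = 46*1 - 26 = 20, d_10 = (1550 - 20^2)/46 = 1150/46 = 25, a_10 = floor((39 + 20)/25) = 2.
  m_11 = 25*2 - 20 = 30, d_11 = (1550 - 30^2)/25 = 650/25 = 26, a_11 = floor((39 + 30)/26) = 2.
  m_12 = 26*2 - 30 = 22, d_12 = (1550 - 22^2)/26 = 1066/26 = 41, a_12 = floor((39 + 22)/41) = 1.
  m_13 = 41*1 - 22 = 19, d_13 = (1550 - 19^2)/41 = 1189/41 = 29, a_13 = floor((39 + 19)/29) = 2.
  m_14 = 29*2 - 19 = 39, d_14 = (1550 - 39^2)/29 = 29/29 = 1, a_14 = floor((39 + 39)/1) = 78.
  m_15 = 1*78 - 39 = 39, d_15 = (1550 - 39^2)/1 = 29/1 = 29: (m_15, d_15) = (m_1, d_1) = (39, 29), so from here the quotients repeat a_1, ..., a_14; the period length is 14.
So sqrt(1550) = [39; (2, 1, 2, 2, 1, 3, 2, 3, 1, 2, 2, 1, 2, 78)] with period length k = 14.
k is even, so the fundamental solution of x^2 - 1550y^2 = 1 is (p_{k-1}, q_{k-1}) = (p_13, q_13); compute convergents through index 13.
Convergents (p_i = a_i*p_{i-1} + p_{i-2}, q_i = a_i*q_{i-1} + q_{i-2} with p_{-2}=0, p_{-1}=1, q_{-2}=1, q_{-1}=0):
  i=0: a_0=39, p_0 = 39*1 + 0 = 39, q_0 = 39*0 + 1 = 1.
  i=1: a_1=2, p_1 = 2*39 + 1 = 79, q_1 = 2*1 + 0 = 2.
  i=2: a_2=1, p_2 = 1*79 + 39 = 118, q_2 = 1*2 + 1 = 3.
  i=3: a_3=2, p_3 = 2*118 + 79 = 315, q_3 = 2*3 + 2 = 8.
  i=4: a_4=2, p_4 = 2*315 + 118 = 748, q_4 = 2*8 + 3 = 19.
  i=5: a_5=1, p_5 = 1*748 + 315 = 1063, q_5 = 1*19 + 8 = 27.
  i=6: a_6=3, p_6 = 3*1063 + 748 = 3937, q_6 = 3*27 + 19 = 100.
  i=7: a_7=2, p_7 = 2*3937 + 1063 = 8937, q_7 = 2*100 + 27 = 227.
  i=8: a_8=3, p_8 = 3*8937 + 3937 = 30748, q_8 = 3*227 + 100 = 781.
  i=9: a_9=1, p_9 = 1*30748 + 8937 = 39685, q_9 = 1*781 + 227 = 1008.
  i=10: a_10=2, p_10 = 2*39685 + 30748 = 110118, q_10 = 2*1008 + 781 = 2797.
  i=11: a_11=2, p_11 = 2*110118 + 39685 = 259921, q_11 = 2*2797 + 1008 = 6602.
  i=12: a_12=1, p_12 = 1*259921 + 110118 = 370039, q_12 = 1*6602 + 2797 = 9399.
  i=13: a_13=2, p_13 = 2*370039 + 259921 = 999999, q_13 = 2*9399 + 6602 = 25400.
Check: 999999^2 - 1550*25400^2 = 999998000001 - 999998000000 = 1, so (x, y) = (999999, 25400) solves the equation, and by the theorem it is the least positive solution.

(x, y) = (999999, 25400)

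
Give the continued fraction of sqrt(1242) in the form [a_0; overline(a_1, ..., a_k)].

Write x_i = (sqrt(1242) + m_i)/d_i with (m_0, d_0) = (0, 1). a_0 = floor(sqrt(1242)) = 35, since 35^2 = 1225 <= 1242 < 1296 = 36^2.
Iterate m_{i+1} = d_i*a_i - m_i, d_{i+1} = (1242 - m_{i+1}^2)/d_i, a_{i+1} = floor((a_0 + m_{i+1})/d_{i+1}):
  m_1 = 1*35 - 0 = 35, d_1 = (1242 - 35^2)/1 = 17/1 = 17, a_1 = floor((35 + 35)/17) = 4.
  m_2 = 17*4 - 35 = 33, d_2 = (1242 - 33^2)/17 = 153/17 = 9, a_2 = floor((35 + 33)/9) = 7.
  m_3 = 9*7 - 33 = 30, d_3 = (1242 - 30^2)/9 = 342/9 = 38, a_3 = floor((35 + 30)/38) = 1.
  m_4 = 38*1 - 30 = 8, d_4 = (1242 - 8^2)/38 = 1178/38 = 31, a_4 = floor((35 + 8)/31) = 1.
  m_5 = 31*1 - 8 = 23, d_5 = (1242 - 23^2)/31 = 713/31 = 23, a_5 = floor((35 + 23)/23) = 2.
  m_6 = 23*2 - 23 = 23, d_6 = (1242 - 23^2)/23 = 713/23 = 31, a_6 = floor((35 + 23)/31) = 1.
  m_7 = 31*1 - 23 = 8, d_7 = (1242 - 8^2)/31 = 1178/31 = 38, a_7 = floor((35 + 8)/38) = 1.
  m_8 = 38*1 - 8 = 30, d_8 = (1242 - 30^2)/38 = 342/38 = 9, a_8 = floor((35 + 30)/9) = 7.
  m_9 = 9*7 - 30 = 33, d_9 = (1242 - 33^2)/9 = 153/9 = 17, a_9 = floor((35 + 33)/17) = 4.
  m_10 = 17*4 - 33 = 35, d_10 = (1242 - 35^2)/17 = 17/17 = 1, a_10 = floor((35 + 35)/1) = 70.
  m_11 = 1*70 - 35 = 35, d_11 = (1242 - 35^2)/1 = 17/1 = 17: (m_11, d_11) = (m_1, d_1) = (35, 17), so from here the quotients repeat a_1, ..., a_10; the period length is 10.
Hence the expansion of sqrt(1242) is a_0 = 35 followed by the repeating block 4, 7, 1, 1, 2, 1, 1, 7, 4, 70 (period 10).

[35; overline(4, 7, 1, 1, 2, 1, 1, 7, 4, 70)]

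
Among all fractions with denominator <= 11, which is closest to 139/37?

Expand x = 139/37 as a continued fraction with the Euclidean algorithm:
  139 = 3*37 + 28, so a_0 = 3.
  37 = 1*28 + 9, so a_1 = 1.
  28 = 3*9 + 1, so a_2 = 3.
  9 = 9*1 + 0, so a_3 = 9.
so x = [3; 1, 3, 9].
Convergents (p_i = a_i*p_{i-1} + p_{i-2}, q_i = a_i*q_{i-1} + q_{i-2} with p_{-2}=0, p_{-1}=1, q_{-2}=1, q_{-1}=0), until the denominator exceeds 11:
  i=0: a_0=3, p_0 = 3*1 + 0 = 3, q_0 = 3*0 + 1 = 1.
  i=1: a_1=1, p_1 = 1*3 + 1 = 4, q_1 = 1*1 + 0 = 1.
  i=2: a_2=3, p_2 = 3*4 + 3 = 15, q_2 = 3*1 + 1 = 4.
  i=3: a_3=9, p_3 = 9*15 + 4 = 139, q_3 = 9*4 + 1 = 37.
q_3 = 37 > 11, so the last convergent with denominator <= 11 is p_2/q_2 = 15/4.
The closest fraction with denominator <= 11 is either p_2/q_2 or the intermediate fraction (k*p_2 + p_1)/(k*q_2 + q_1) with the largest k >= 1 whose denominator stays <= 11; these approach x as k grows, and every other convergent or intermediate fraction in range is farther away.
Largest k: floor((11 - q_1)/q_2) = floor((11 - 1)/4) = 2.
That gives (2*15 + 4)/(2*4 + 1) = 34/9.
Compare the errors: |x - 15/4| = |139*4 - 15*37|/(37*4) = 1/148, and |x - 34/9| = |139*9 - 34*37|/(37*9) = 7/333.
Cross-multiplying, 1*333 = 333 < 1036 = 7*148, so 1/148 is smaller: the convergent 15/4 is closer to x than 34/9.

15/4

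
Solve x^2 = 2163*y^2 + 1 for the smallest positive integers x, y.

(x, y) = (5767, 124)

First expand sqrt(2163) as a continued fraction. With x_i = (sqrt(2163) + m_i)/d_i and (m_0, d_0) = (0, 1): a_0 = floor(sqrt(2163)) = 46, since 46^2 = 2116 <= 2163 < 2209 = 47^2.
Iterate m_{i+1} = d_i*a_i - m_i, d_{i+1} = (2163 - m_{i+1}^2)/d_i, a_{i+1} = floor((a_0 + m_{i+1})/d_{i+1}):
  m_1 = 1*46 - 0 = 46, d_1 = (2163 - 46^2)/1 = 47/1 = 47, a_1 = floor((46 + 46)/47) = 1.
  m_2 = 47*1 - 46 = 1, d_2 = (2163 - 1^2)/47 = 2162/47 = 46, a_2 = floor((46 + 1)/46) = 1.
  m_3 = 46*1 - 1 = 45, d_3 = (2163 - 45^2)/46 = 138/46 = 3, a_3 = floor((46 + 45)/3) = 30.
  m_4 = 3*30 - 45 = 45, d_4 = (2163 - 45^2)/3 = 138/3 = 46, a_4 = floor((46 + 45)/46) = 1.
  m_5 = 46*1 - 45 = 1, d_5 = (2163 - 1^2)/46 = 2162/46 = 47, a_5 = floor((46 + 1)/47) = 1.
  m_6 = 47*1 - 1 = 46, d_6 = (2163 - 46^2)/47 = 47/47 = 1, a_6 = floor((46 + 46)/1) = 92.
  m_7 = 1*92 - 46 = 46, d_7 = (2163 - 46^2)/1 = 47/1 = 47: (m_7, d_7) = (m_1, d_1) = (46, 47), so from here the quotients repeat a_1, ..., a_6; the period length is 6.
So sqrt(2163) = [46; (1, 1, 30, 1, 1, 92)] with period length k = 6.
k is even, so the fundamental solution of x^2 - 2163y^2 = 1 is (p_{k-1}, q_{k-1}) = (p_5, q_5); compute convergents through index 5.
Convergents (p_i = a_i*p_{i-1} + p_{i-2}, q_i = a_i*q_{i-1} + q_{i-2} with p_{-2}=0, p_{-1}=1, q_{-2}=1, q_{-1}=0):
  i=0: a_0=46, p_0 = 46*1 + 0 = 46, q_0 = 46*0 + 1 = 1.
  i=1: a_1=1, p_1 = 1*46 + 1 = 47, q_1 = 1*1 + 0 = 1.
  i=2: a_2=1, p_2 = 1*47 + 46 = 93, q_2 = 1*1 + 1 = 2.
  i=3: a_3=30, p_3 = 30*93 + 47 = 2837, q_3 = 30*2 + 1 = 61.
  i=4: a_4=1, p_4 = 1*2837 + 93 = 2930, q_4 = 1*61 + 2 = 63.
  i=5: a_5=1, p_5 = 1*2930 + 2837 = 5767, q_5 = 1*63 + 61 = 124.
Check: 5767^2 - 2163*124^2 = 33258289 - 33258288 = 1, so (x, y) = (5767, 124) solves the equation, and by the theorem it is the least positive solution.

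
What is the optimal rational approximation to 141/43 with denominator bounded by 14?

Expand x = 141/43 as a continued fraction with the Euclidean algorithm:
  141 = 3*43 + 12, so a_0 = 3.
  43 = 3*12 + 7, so a_1 = 3.
  12 = 1*7 + 5, so a_2 = 1.
  7 = 1*5 + 2, so a_3 = 1.
  5 = 2*2 + 1, so a_4 = 2.
  2 = 2*1 + 0, so a_5 = 2.
so x = [3; 3, 1, 1, 2, 2].
Convergents (p_i = a_i*p_{i-1} + p_{i-2}, q_i = a_i*q_{i-1} + q_{i-2} with p_{-2}=0, p_{-1}=1, q_{-2}=1, q_{-1}=0), until the denominator exceeds 14:
  i=0: a_0=3, p_0 = 3*1 + 0 = 3, q_0 = 3*0 + 1 = 1.
  i=1: a_1=3, p_1 = 3*3 + 1 = 10, q_1 = 3*1 + 0 = 3.
  i=2: a_2=1, p_2 = 1*10 + 3 = 13, q_2 = 1*3 + 1 = 4.
  i=3: a_3=1, p_3 = 1*13 + 10 = 23, q_3 = 1*4 + 3 = 7.
  i=4: a_4=2, p_4 = 2*23 + 13 = 59, q_4 = 2*7 + 4 = 18.
q_4 = 18 > 14, so the last convergent with denominator <= 14 is p_3/q_3 = 23/7.
The closest fraction with denominator <= 14 is either p_3/q_3 or the intermediate fraction (k*p_3 + p_2)/(k*q_3 + q_2) with the largest k >= 1 whose denominator stays <= 14; these approach x as k grows, and every other convergent or intermediate fraction in range is farther away.
Largest k: floor((14 - q_2)/q_3) = floor((14 - 4)/7) = 1.
That gives (1*23 + 13)/(1*7 + 4) = 36/11.
Compare the errors: |x - 23/7| = |141*7 - 23*43|/(43*7) = 2/301, and |x - 36/11| = |141*11 - 36*43|/(43*11) = 3/473.
Cross-multiplying, 3*301 = 903 < 946 = 2*473, so 3/473 is smaller: the intermediate fraction 36/11 is closer to x than 23/7.

36/11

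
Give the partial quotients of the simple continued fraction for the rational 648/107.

[6; 17, 1, 5]

Run the Euclidean algorithm on 648 and 107; the successive quotients are the partial quotients a_0, a_1, ... (each step inverts the fractional part left over by the previous one):
  648 = 6*107 + 6, so a_0 = 6.
  107 = 17*6 + 5, so a_1 = 17.
  6 = 1*5 + 1, so a_2 = 1.
  5 = 5*1 + 0, so a_3 = 5.
The remainder reaches 0 after 4 divisions, so the expansion has 4 partial quotients, read off in order.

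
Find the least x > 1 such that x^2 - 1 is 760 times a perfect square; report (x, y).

(x, y) = (52021, 1887)

First expand sqrt(760) as a continued fraction. With x_i = (sqrt(760) + m_i)/d_i and (m_0, d_0) = (0, 1): a_0 = floor(sqrt(760)) = 27, since 27^2 = 729 <= 760 < 784 = 28^2.
Iterate m_{i+1} = d_i*a_i - m_i, d_{i+1} = (760 - m_{i+1}^2)/d_i, a_{i+1} = floor((a_0 + m_{i+1})/d_{i+1}):
  m_1 = 1*27 - 0 = 27, d_1 = (760 - 27^2)/1 = 31/1 = 31, a_1 = floor((27 + 27)/31) = 1.
  m_2 = 31*1 - 27 = 4, d_2 = (760 - 4^2)/31 = 744/31 = 24, a_2 = floor((27 + 4)/24) = 1.
  m_3 = 24*1 - 4 = 20, d_3 = (760 - 20^2)/24 = 360/24 = 15, a_3 = floor((27 + 20)/15) = 3.
  m_4 = 15*3 - 20 = 25, d_4 = (760 - 25^2)/15 = 135/15 = 9, a_4 = floor((27 + 25)/9) = 5.
  m_5 = 9*5 - 25 = 20, d_5 = (760 - 20^2)/9 = 360/9 = 40, a_5 = floor((27 + 20)/40) = 1.
  m_6 = 40*1 - 20 = 20, d_6 = (760 - 20^2)/40 = 360/40 = 9, a_6 = floor((27 + 20)/9) = 5.
  m_7 = 9*5 - 20 = 25, d_7 = (760 - 25^2)/9 = 135/9 = 15, a_7 = floor((27 + 25)/15) = 3.
  m_8 = 15*3 - 25 = 20, d_8 = (760 - 20^2)/15 = 360/15 = 24, a_8 = floor((27 + 20)/24) = 1.
  m_9 = 24*1 - 20 = 4, d_9 = (760 - 4^2)/24 = 744/24 = 31, a_9 = floor((27 + 4)/31) = 1.
  m_10 = 31*1 - 4 = 27, d_10 = (760 - 27^2)/31 = 31/31 = 1, a_10 = floor((27 + 27)/1) = 54.
  m_11 = 1*54 - 27 = 27, d_11 = (760 - 27^2)/1 = 31/1 = 31: (m_11, d_11) = (m_1, d_1) = (27, 31), so from here the quotients repeat a_1, ..., a_10; the period length is 10.
So sqrt(760) = [27; (1, 1, 3, 5, 1, 5, 3, 1, 1, 54)] with period length k = 10.
k is even, so the fundamental solution of x^2 - 760y^2 = 1 is (p_{k-1}, q_{k-1}) = (p_9, q_9); compute convergents through index 9.
Convergents (p_i = a_i*p_{i-1} + p_{i-2}, q_i = a_i*q_{i-1} + q_{i-2} with p_{-2}=0, p_{-1}=1, q_{-2}=1, q_{-1}=0):
  i=0: a_0=27, p_0 = 27*1 + 0 = 27, q_0 = 27*0 + 1 = 1.
  i=1: a_1=1, p_1 = 1*27 + 1 = 28, q_1 = 1*1 + 0 = 1.
  i=2: a_2=1, p_2 = 1*28 + 27 = 55, q_2 = 1*1 + 1 = 2.
  i=3: a_3=3, p_3 = 3*55 + 28 = 193, q_3 = 3*2 + 1 = 7.
  i=4: a_4=5, p_4 = 5*193 + 55 = 1020, q_4 = 5*7 + 2 = 37.
  i=5: a_5=1, p_5 = 1*1020 + 193 = 1213, q_5 = 1*37 + 7 = 44.
  i=6: a_6=5, p_6 = 5*1213 + 1020 = 7085, q_6 = 5*44 + 37 = 257.
  i=7: a_7=3, p_7 = 3*7085 + 1213 = 22468, q_7 = 3*257 + 44 = 815.
  i=8: a_8=1, p_8 = 1*22468 + 7085 = 29553, q_8 = 1*815 + 257 = 1072.
  i=9: a_9=1, p_9 = 1*29553 + 22468 = 52021, q_9 = 1*1072 + 815 = 1887.
Check: 52021^2 - 760*1887^2 = 2706184441 - 2706184440 = 1, so (x, y) = (52021, 1887) solves the equation, and by the theorem it is the least positive solution.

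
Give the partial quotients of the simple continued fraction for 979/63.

Run the Euclidean algorithm on 979 and 63; the successive quotients are the partial quotients a_0, a_1, ... (each step inverts the fractional part left over by the previous one):
  979 = 15*63 + 34, so a_0 = 15.
  63 = 1*34 + 29, so a_1 = 1.
  34 = 1*29 + 5, so a_2 = 1.
  29 = 5*5 + 4, so a_3 = 5.
  5 = 1*4 + 1, so a_4 = 1.
  4 = 4*1 + 0, so a_5 = 4.
The remainder reaches 0 after 6 divisions, so the expansion has 6 partial quotients, read off in order.

[15; 1, 1, 5, 1, 4]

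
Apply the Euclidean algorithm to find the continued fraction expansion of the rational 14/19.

Run the Euclidean algorithm on 14 and 19; the successive quotients are the partial quotients a_0, a_1, ... (each step inverts the fractional part left over by the previous one):
  14 = 0*19 + 14, so a_0 = 0.
  19 = 1*14 + 5, so a_1 = 1.
  14 = 2*5 + 4, so a_2 = 2.
  5 = 1*4 + 1, so a_3 = 1.
  4 = 4*1 + 0, so a_4 = 4.
The remainder reaches 0 after 5 divisions, so the expansion has 5 partial quotients, read off in order.

[0; 1, 2, 1, 4]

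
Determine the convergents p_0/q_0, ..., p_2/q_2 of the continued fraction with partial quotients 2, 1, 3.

Using the convergent recurrence p_i = a_i*p_{i-1} + p_{i-2}, q_i = a_i*q_{i-1} + q_{i-2} with p_{-2}=0, p_{-1}=1, q_{-2}=1, q_{-1}=0:
  i=0: a_0=2, p_0 = 2*1 + 0 = 2, q_0 = 2*0 + 1 = 1.
  i=1: a_1=1, p_1 = 1*2 + 1 = 3, q_1 = 1*1 + 0 = 1.
  i=2: a_2=3, p_2 = 3*3 + 2 = 11, q_2 = 3*1 + 1 = 4.

2/1, 3/1, 11/4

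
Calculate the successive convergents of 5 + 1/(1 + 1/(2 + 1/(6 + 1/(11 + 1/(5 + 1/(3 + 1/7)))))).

5/1, 6/1, 17/3, 108/19, 1205/212, 6133/1079, 19604/3449, 143361/25222

Using the convergent recurrence p_i = a_i*p_{i-1} + p_{i-2}, q_i = a_i*q_{i-1} + q_{i-2} with p_{-2}=0, p_{-1}=1, q_{-2}=1, q_{-1}=0:
  i=0: a_0=5, p_0 = 5*1 + 0 = 5, q_0 = 5*0 + 1 = 1.
  i=1: a_1=1, p_1 = 1*5 + 1 = 6, q_1 = 1*1 + 0 = 1.
  i=2: a_2=2, p_2 = 2*6 + 5 = 17, q_2 = 2*1 + 1 = 3.
  i=3: a_3=6, p_3 = 6*17 + 6 = 108, q_3 = 6*3 + 1 = 19.
  i=4: a_4=11, p_4 = 11*108 + 17 = 1205, q_4 = 11*19 + 3 = 212.
  i=5: a_5=5, p_5 = 5*1205 + 108 = 6133, q_5 = 5*212 + 19 = 1079.
  i=6: a_6=3, p_6 = 3*6133 + 1205 = 19604, q_6 = 3*1079 + 212 = 3449.
  i=7: a_7=7, p_7 = 7*19604 + 6133 = 143361, q_7 = 7*3449 + 1079 = 25222.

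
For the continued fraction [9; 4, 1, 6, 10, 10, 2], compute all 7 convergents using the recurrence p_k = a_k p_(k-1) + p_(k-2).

Using the convergent recurrence p_i = a_i*p_{i-1} + p_{i-2}, q_i = a_i*q_{i-1} + q_{i-2} with p_{-2}=0, p_{-1}=1, q_{-2}=1, q_{-1}=0:
  i=0: a_0=9, p_0 = 9*1 + 0 = 9, q_0 = 9*0 + 1 = 1.
  i=1: a_1=4, p_1 = 4*9 + 1 = 37, q_1 = 4*1 + 0 = 4.
  i=2: a_2=1, p_2 = 1*37 + 9 = 46, q_2 = 1*4 + 1 = 5.
  i=3: a_3=6, p_3 = 6*46 + 37 = 313, q_3 = 6*5 + 4 = 34.
  i=4: a_4=10, p_4 = 10*313 + 46 = 3176, q_4 = 10*34 + 5 = 345.
  i=5: a_5=10, p_5 = 10*3176 + 313 = 32073, q_5 = 10*345 + 34 = 3484.
  i=6: a_6=2, p_6 = 2*32073 + 3176 = 67322, q_6 = 2*3484 + 345 = 7313.

9/1, 37/4, 46/5, 313/34, 3176/345, 32073/3484, 67322/7313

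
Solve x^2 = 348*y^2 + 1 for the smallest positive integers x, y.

(x, y) = (1567, 84)

First expand sqrt(348) as a continued fraction. With x_i = (sqrt(348) + m_i)/d_i and (m_0, d_0) = (0, 1): a_0 = floor(sqrt(348)) = 18, since 18^2 = 324 <= 348 < 361 = 19^2.
Iterate m_{i+1} = d_i*a_i - m_i, d_{i+1} = (348 - m_{i+1}^2)/d_i, a_{i+1} = floor((a_0 + m_{i+1})/d_{i+1}):
  m_1 = 1*18 - 0 = 18, d_1 = (348 - 18^2)/1 = 24/1 = 24, a_1 = floor((18 + 18)/24) = 1.
  m_2 = 24*1 - 18 = 6, d_2 = (348 - 6^2)/24 = 312/24 = 13, a_2 = floor((18 + 6)/13) = 1.
  m_3 = 13*1 - 6 = 7, d_3 = (348 - 7^2)/13 = 299/13 = 23, a_3 = floor((18 + 7)/23) = 1.
  m_4 = 23*1 - 7 = 16, d_4 = (348 - 16^2)/23 = 92/23 = 4, a_4 = floor((18 + 16)/4) = 8.
  m_5 = 4*8 - 16 = 16, d_5 = (348 - 16^2)/4 = 92/4 = 23, a_5 = floor((18 + 16)/23) = 1.
  m_6 = 23*1 - 16 = 7, d_6 = (348 - 7^2)/23 = 299/23 = 13, a_6 = floor((18 + 7)/13) = 1.
  m_7 = 13*1 - 7 = 6, d_7 = (348 - 6^2)/13 = 312/13 = 24, a_7 = floor((18 + 6)/24) = 1.
  m_8 = 24*1 - 6 = 18, d_8 = (348 - 18^2)/24 = 24/24 = 1, a_8 = floor((18 + 18)/1) = 36.
  m_9 = 1*36 - 18 = 18, d_9 = (348 - 18^2)/1 = 24/1 = 24: (m_9, d_9) = (m_1, d_1) = (18, 24), so from here the quotients repeat a_1, ..., a_8; the period length is 8.
So sqrt(348) = [18; (1, 1, 1, 8, 1, 1, 1, 36)] with period length k = 8.
k is even, so the fundamental solution of x^2 - 348y^2 = 1 is (p_{k-1}, q_{k-1}) = (p_7, q_7); compute convergents through index 7.
Convergents (p_i = a_i*p_{i-1} + p_{i-2}, q_i = a_i*q_{i-1} + q_{i-2} with p_{-2}=0, p_{-1}=1, q_{-2}=1, q_{-1}=0):
  i=0: a_0=18, p_0 = 18*1 + 0 = 18, q_0 = 18*0 + 1 = 1.
  i=1: a_1=1, p_1 = 1*18 + 1 = 19, q_1 = 1*1 + 0 = 1.
  i=2: a_2=1, p_2 = 1*19 + 18 = 37, q_2 = 1*1 + 1 = 2.
  i=3: a_3=1, p_3 = 1*37 + 19 = 56, q_3 = 1*2 + 1 = 3.
  i=4: a_4=8, p_4 = 8*56 + 37 = 485, q_4 = 8*3 + 2 = 26.
  i=5: a_5=1, p_5 = 1*485 + 56 = 541, q_5 = 1*26 + 3 = 29.
  i=6: a_6=1, p_6 = 1*541 + 485 = 1026, q_6 = 1*29 + 26 = 55.
  i=7: a_7=1, p_7 = 1*1026 + 541 = 1567, q_7 = 1*55 + 29 = 84.
Check: 1567^2 - 348*84^2 = 2455489 - 2455488 = 1, so (x, y) = (1567, 84) solves the equation, and by the theorem it is the least positive solution.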